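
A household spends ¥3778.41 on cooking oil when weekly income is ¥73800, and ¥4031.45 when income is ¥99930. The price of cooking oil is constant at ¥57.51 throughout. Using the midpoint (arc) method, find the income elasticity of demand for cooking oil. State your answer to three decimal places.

0.215

With a constant price, Q₁ = 3778.41/57.51 = 65.700 and Q₂ = 4031.45/57.51 = 70.100 (equivalently, work directly with expenditure since P cancels).
Midpoint %ΔQ = (4031.45 − 3778.41)/3904.93 = 0.06480; midpoint %ΔI = (99930 − 73800)/86865 = 0.30081.
η = 0.06480 / 0.30081 = 0.215.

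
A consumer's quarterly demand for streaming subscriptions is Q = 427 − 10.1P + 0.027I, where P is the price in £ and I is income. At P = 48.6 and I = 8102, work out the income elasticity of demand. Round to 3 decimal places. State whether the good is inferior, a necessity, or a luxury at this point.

1.412 (luxury)

At P = 48.6, I = 8102: Q = 154.894.
Holding P constant, ∂Q/∂I = 0.027.
η_I = (∂Q/∂I)·(I/Q) = 0.027 × (8102/154.894) = 1.412.
Since η > 1, this is a luxury.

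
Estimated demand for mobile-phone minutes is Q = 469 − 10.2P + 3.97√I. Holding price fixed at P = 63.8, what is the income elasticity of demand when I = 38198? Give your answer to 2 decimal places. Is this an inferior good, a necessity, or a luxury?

0.65 (necessity)

At P = 63.8, I = 38198: Q = 594.149.
Holding P constant, ∂Q/∂I = 3.97/(2√I) = 0.0101564.
η_I = (∂Q/∂I)·(I/Q) = 0.0101564 × (38198/594.149) = 0.65.
Since 0 < η < 1, this is a necessity.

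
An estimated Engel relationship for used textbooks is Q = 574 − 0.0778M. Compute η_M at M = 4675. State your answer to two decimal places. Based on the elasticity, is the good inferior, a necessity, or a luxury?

At M = 4675: Q = 210.285.
dQ/dM = −0.0778.
η = (dQ/dM)·(M/Q) = -0.0778 × (4675/210.285) = -1.73.
Since η < 0, the good is an inferior good.

-1.73 (inferior good)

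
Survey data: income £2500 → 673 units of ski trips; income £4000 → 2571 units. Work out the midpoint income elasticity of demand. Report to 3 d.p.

ΔQ = 2571 − 673 = 1898; midpoint Q̄ = (673 + 2571)/2 = 1622.
ΔI = 4000 − 2500 = 1500; midpoint Ī = (2500 + 4000)/2 = 3250.
η = (ΔQ/Q̄) ÷ (ΔI/Ī) = (1898/1622) ÷ (1500/3250) = 2.535.

2.535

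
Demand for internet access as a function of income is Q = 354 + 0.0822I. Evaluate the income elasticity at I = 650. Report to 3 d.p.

0.131

At I = 650: Q = 407.430.
dQ/dI = 0.0822.
η = (dQ/dI)·(I/Q) = 0.0822 × (650/407.430) = 0.131.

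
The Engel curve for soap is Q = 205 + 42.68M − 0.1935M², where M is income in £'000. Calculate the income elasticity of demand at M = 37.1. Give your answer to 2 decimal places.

At M = 37.1: Q = 1522.0927.
dQ/dM = 42.68 − 0.387M = 28.32230.
η = (dQ/dM)·(M/Q) = 28.32230 × (37.1/1522.0927) = 0.69.

0.69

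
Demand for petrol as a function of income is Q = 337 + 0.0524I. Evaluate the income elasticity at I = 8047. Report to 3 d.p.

0.556

At I = 8047: Q = 758.663.
dQ/dI = 0.0524.
η = (dQ/dI)·(I/Q) = 0.0524 × (8047/758.663) = 0.556.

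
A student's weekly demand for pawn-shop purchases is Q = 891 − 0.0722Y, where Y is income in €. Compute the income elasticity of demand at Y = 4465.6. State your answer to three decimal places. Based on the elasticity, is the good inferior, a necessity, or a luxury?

-0.567 (inferior good)

At Y = 4465.6: Q = 568.584.
dQ/dY = −0.0722.
η = (dQ/dY)·(Y/Q) = -0.0722 × (4465.6/568.584) = -0.567.
Since η < 0, the good is an inferior good.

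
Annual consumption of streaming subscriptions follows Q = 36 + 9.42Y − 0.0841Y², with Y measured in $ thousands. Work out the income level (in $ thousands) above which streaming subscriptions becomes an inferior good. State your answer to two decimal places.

dQ/dY = 9.42 − 0.1682Y.
The good is inferior where dQ/dY < 0. Setting dQ/dY = 0 gives Y = 9.42 / 0.1682 = 56.00.

56.00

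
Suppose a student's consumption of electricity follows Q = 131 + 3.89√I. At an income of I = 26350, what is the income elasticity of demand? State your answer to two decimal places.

At I = 26350: Q = 762.451.
dQ/dI = 3.89/(2√I) = 0.011982 at this income.
η = (dQ/dI)·(I/Q) = 0.011982 × (26350/762.451) = 0.41.

0.41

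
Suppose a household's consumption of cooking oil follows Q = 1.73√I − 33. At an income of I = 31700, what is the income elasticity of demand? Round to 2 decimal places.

At I = 31700: Q = 275.018.
dQ/dI = 1.73/(2√I) = 0.00485832 at this income.
η = (dQ/dI)·(I/Q) = 0.00485832 × (31700/275.018) = 0.56.

0.56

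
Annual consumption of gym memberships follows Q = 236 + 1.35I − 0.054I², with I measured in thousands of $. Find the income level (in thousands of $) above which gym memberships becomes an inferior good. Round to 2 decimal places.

12.50

dQ/dI = 1.35 − 0.108I.
The good is inferior where dQ/dI < 0. Setting dQ/dI = 0 gives I = 1.35 / 0.108 = 12.50.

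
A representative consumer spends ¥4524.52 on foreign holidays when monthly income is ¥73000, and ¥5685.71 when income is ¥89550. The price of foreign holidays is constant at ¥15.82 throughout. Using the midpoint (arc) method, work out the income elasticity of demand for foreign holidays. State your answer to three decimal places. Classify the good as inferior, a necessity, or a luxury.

With a constant price, Q₁ = 4524.52/15.82 = 286.000 and Q₂ = 5685.71/15.82 = 359.400 (equivalently, work directly with expenditure since P cancels).
Midpoint %ΔQ = (5685.71 − 4524.52)/5105.12 = 0.22746; midpoint %ΔI = (89550 − 73000)/81275 = 0.20363.
η = 0.22746 / 0.20363 = 1.117.
η > 1 ⇒ luxury.

1.117 (luxury)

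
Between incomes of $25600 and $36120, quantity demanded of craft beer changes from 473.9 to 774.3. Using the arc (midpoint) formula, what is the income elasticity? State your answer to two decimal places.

1.41

ΔQ = 774.3 − 473.9 = 300.4; midpoint Q̄ = (473.9 + 774.3)/2 = 624.1.
ΔI = 36120 − 25600 = 10520; midpoint Ī = (25600 + 36120)/2 = 30860.
η = (ΔQ/Q̄) ÷ (ΔI/Ī) = (300.4/624.1) ÷ (10520/30860) = 1.41.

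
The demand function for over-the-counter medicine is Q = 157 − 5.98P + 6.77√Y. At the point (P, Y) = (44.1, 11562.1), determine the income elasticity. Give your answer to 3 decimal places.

0.586

At P = 44.1, Y = 11562.1: Q = 621.241.
Holding P constant, ∂Q/∂Y = 6.77/(2√Y) = 0.0314804.
η_Y = (∂Q/∂Y)·(Y/Q) = 0.0314804 × (11562.1/621.241) = 0.586.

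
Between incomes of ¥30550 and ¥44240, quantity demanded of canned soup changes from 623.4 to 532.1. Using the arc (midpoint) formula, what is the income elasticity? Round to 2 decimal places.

ΔQ = 532.1 − 623.4 = -91.3; midpoint Q̄ = (623.4 + 532.1)/2 = 577.75.
ΔI = 44240 − 30550 = 13690; midpoint Ī = (30550 + 44240)/2 = 37395.
η = (ΔQ/Q̄) ÷ (ΔI/Ī) = (-91.3/577.75) ÷ (13690/37395) = -0.43.

-0.43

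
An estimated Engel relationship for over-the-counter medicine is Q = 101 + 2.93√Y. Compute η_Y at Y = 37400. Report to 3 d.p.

At Y = 37400: Q = 667.635.
dQ/dY = 2.93/(2√Y) = 0.00757533 at this income.
η = (dQ/dY)·(Y/Q) = 0.00757533 × (37400/667.635) = 0.424.

0.424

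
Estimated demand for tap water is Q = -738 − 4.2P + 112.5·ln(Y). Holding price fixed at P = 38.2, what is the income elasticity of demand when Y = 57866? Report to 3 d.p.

0.336

At P = 38.2, Y = 57866: Q = 335.222.
Holding P constant, ∂Q/∂Y = 112.5/Y = 0.00194415.
η_Y = (∂Q/∂Y)·(Y/Q) = 0.00194415 × (57866/335.222) = 0.336.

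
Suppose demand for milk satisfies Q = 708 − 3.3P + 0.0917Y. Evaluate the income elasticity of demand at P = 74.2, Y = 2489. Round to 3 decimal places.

At P = 74.2, Y = 2489: Q = 691.381.
Holding P constant, ∂Q/∂Y = 0.0917.
η_Y = (∂Q/∂Y)·(Y/Q) = 0.0917 × (2489/691.381) = 0.330.

0.330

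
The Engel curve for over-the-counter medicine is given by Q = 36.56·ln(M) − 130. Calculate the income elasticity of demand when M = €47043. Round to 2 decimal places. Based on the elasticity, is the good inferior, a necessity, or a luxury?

0.14 (necessity)

At M = 47043: Q = 263.342.
dQ/dM = 36.56/M = 0.000777161 at this income.
η = (dQ/dM)·(M/Q) = 0.000777161 × (47043/263.342) = 0.14.
Since 0 < η < 1, the good is a necessity.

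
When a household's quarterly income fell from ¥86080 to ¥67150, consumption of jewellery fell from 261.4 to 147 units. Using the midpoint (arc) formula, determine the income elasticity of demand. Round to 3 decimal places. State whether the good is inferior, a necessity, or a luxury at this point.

ΔQ = 147 − 261.4 = -114.4; midpoint Q̄ = (261.4 + 147)/2 = 204.2.
ΔI = 67150 − 86080 = -18930; midpoint Ī = (86080 + 67150)/2 = 76615.
η = (ΔQ/Q̄) ÷ (ΔI/Ī) = (-114.4/204.2) ÷ (-18930/76615) = 2.267.
η > 1 ⇒ luxury.

2.267 (luxury)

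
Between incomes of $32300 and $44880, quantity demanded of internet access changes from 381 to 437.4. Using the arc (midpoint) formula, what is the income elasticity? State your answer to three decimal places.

ΔQ = 437.4 − 381 = 56.4; midpoint Q̄ = (381 + 437.4)/2 = 409.2.
ΔI = 44880 − 32300 = 12580; midpoint Ī = (32300 + 44880)/2 = 38590.
η = (ΔQ/Q̄) ÷ (ΔI/Ī) = (56.4/409.2) ÷ (12580/38590) = 0.423.

0.423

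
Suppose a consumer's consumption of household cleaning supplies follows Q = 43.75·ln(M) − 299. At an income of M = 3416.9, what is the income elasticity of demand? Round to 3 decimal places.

0.768

At M = 3416.9: Q = 56.971.
dQ/dM = 43.75/M = 0.012804 at this income.
η = (dQ/dM)·(M/Q) = 0.012804 × (3416.9/56.971) = 0.768.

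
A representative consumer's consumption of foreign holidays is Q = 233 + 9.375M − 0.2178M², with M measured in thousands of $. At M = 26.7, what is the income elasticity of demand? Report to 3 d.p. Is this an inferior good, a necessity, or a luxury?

-0.184 (inferior good)

At M = 26.7: Q = 328.0451.
dQ/dM = 9.375 − 0.4356M = -2.25552.
η = (dQ/dM)·(M/Q) = -2.25552 × (26.7/328.0451) = -0.184.
η < 0 ⇒ inferior good.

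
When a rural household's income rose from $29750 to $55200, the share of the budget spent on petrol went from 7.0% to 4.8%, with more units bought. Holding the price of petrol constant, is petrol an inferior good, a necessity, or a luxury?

Quantity rises but the budget share falls as income rises, so 0 < η < 1.

necessity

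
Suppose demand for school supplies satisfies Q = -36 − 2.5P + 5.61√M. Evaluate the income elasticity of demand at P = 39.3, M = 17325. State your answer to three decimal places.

0.611

At P = 39.3, M = 17325: Q = 604.163.
Holding P constant, ∂Q/∂M = 5.61/(2√M) = 0.0213106.
η_M = (∂Q/∂M)·(M/Q) = 0.0213106 × (17325/604.163) = 0.611.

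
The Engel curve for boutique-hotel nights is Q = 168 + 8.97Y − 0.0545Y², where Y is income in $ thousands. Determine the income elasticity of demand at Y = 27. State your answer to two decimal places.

0.44

At Y = 27: Q = 370.4595.
dQ/dY = 8.97 − 0.109Y = 6.02700.
η = (dQ/dY)·(Y/Q) = 6.02700 × (27/370.4595) = 0.44.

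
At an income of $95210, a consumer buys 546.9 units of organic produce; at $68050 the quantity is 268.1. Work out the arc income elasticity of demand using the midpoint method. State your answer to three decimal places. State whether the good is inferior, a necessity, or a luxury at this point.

ΔQ = 268.1 − 546.9 = -278.8; midpoint Q̄ = (546.9 + 268.1)/2 = 407.5.
ΔI = 68050 − 95210 = -27160; midpoint Ī = (95210 + 68050)/2 = 81630.
η = (ΔQ/Q̄) ÷ (ΔI/Ī) = (-278.8/407.5) ÷ (-27160/81630) = 2.056.
η > 1 ⇒ luxury.

2.056 (luxury)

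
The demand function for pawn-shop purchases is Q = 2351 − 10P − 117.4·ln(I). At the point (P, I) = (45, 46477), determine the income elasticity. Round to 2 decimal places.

-0.18

At P = 45, I = 46477: Q = 639.336.
Holding P constant, ∂Q/∂I = -117.4/I = -0.00252598.
η_I = (∂Q/∂I)·(I/Q) = -0.00252598 × (46477/639.336) = -0.18.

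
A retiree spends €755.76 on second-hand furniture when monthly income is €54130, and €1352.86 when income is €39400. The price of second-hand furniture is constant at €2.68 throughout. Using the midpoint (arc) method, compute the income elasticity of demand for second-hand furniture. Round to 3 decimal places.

-1.798

With a constant price, Q₁ = 755.76/2.68 = 282.000 and Q₂ = 1352.86/2.68 = 504.799 (equivalently, work directly with expenditure since P cancels).
Midpoint %ΔQ = (1352.86 − 755.76)/1054.31 = 0.56634; midpoint %ΔI = (39400 − 54130)/46765 = -0.31498.
η = 0.56634 / -0.31498 = -1.798.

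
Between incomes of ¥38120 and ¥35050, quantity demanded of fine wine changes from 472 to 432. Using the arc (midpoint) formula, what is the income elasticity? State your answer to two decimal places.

ΔQ = 432 − 472 = -40; midpoint Q̄ = (472 + 432)/2 = 452.
ΔI = 35050 − 38120 = -3070; midpoint Ī = (38120 + 35050)/2 = 36585.
η = (ΔQ/Q̄) ÷ (ΔI/Ī) = (-40/452) ÷ (-3070/36585) = 1.05.

1.05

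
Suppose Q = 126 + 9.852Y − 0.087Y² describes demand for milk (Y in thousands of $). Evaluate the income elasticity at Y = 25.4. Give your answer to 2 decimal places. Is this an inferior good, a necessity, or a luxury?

At Y = 25.4: Q = 320.1119.
dQ/dY = 9.852 − 0.174Y = 5.43240.
η = (dQ/dY)·(Y/Q) = 5.43240 × (25.4/320.1119) = 0.43.
0 < η < 1 ⇒ necessity.

0.43 (necessity)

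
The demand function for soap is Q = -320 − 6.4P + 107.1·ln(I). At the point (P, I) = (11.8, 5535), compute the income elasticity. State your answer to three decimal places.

0.203

At P = 11.8, I = 5535: Q = 527.558.
Holding P constant, ∂Q/∂I = 107.1/I = 0.0193496.
η_I = (∂Q/∂I)·(I/Q) = 0.0193496 × (5535/527.558) = 0.203.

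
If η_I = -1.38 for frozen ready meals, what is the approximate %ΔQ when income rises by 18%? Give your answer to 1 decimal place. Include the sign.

%ΔQ ≈ η × %ΔI = -1.38 × 18% = -24.8%.

-24.8%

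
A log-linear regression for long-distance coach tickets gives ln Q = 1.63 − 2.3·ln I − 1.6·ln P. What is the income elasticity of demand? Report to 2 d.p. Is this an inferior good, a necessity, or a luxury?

-2.30 (inferior good)

In a log-linear demand, the coefficient on ln I is the income elasticity.
So η = -2.30.
η < 0 ⇒ inferior good.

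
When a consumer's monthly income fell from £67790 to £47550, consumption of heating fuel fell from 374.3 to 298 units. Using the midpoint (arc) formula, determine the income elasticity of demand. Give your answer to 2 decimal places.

ΔQ = 298 − 374.3 = -76.3; midpoint Q̄ = (374.3 + 298)/2 = 336.15.
ΔI = 47550 − 67790 = -20240; midpoint Ī = (67790 + 47550)/2 = 57670.
η = (ΔQ/Q̄) ÷ (ΔI/Ī) = (-76.3/336.15) ÷ (-20240/57670) = 0.65.

0.65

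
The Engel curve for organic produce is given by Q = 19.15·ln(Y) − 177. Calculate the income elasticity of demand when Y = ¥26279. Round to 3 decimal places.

At Y = 26279: Q = 17.880.
dQ/dY = 19.15/Y = 0.000728719 at this income.
η = (dQ/dY)·(Y/Q) = 0.000728719 × (26279/17.880) = 1.071.

1.071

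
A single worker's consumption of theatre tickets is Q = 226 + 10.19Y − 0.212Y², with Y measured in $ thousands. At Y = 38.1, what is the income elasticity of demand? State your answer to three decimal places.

-0.741

At Y = 38.1: Q = 306.4977.
dQ/dY = 10.19 − 0.424Y = -5.96440.
η = (dQ/dY)·(Y/Q) = -5.96440 × (38.1/306.4977) = -0.741.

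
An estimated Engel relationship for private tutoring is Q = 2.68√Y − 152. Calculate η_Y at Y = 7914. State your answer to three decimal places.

1.379

At Y = 7914: Q = 86.415.
dQ/dY = 2.68/(2√Y) = 0.0150628 at this income.
η = (dQ/dY)·(Y/Q) = 0.0150628 × (7914/86.415) = 1.379.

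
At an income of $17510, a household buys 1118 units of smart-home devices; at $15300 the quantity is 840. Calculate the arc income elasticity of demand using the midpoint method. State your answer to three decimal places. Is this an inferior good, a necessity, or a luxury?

2.108 (luxury)

ΔQ = 840 − 1118 = -278; midpoint Q̄ = (1118 + 840)/2 = 979.
ΔI = 15300 − 17510 = -2210; midpoint Ī = (17510 + 15300)/2 = 16405.
η = (ΔQ/Q̄) ÷ (ΔI/Ī) = (-278/979) ÷ (-2210/16405) = 2.108.
η > 1 ⇒ luxury.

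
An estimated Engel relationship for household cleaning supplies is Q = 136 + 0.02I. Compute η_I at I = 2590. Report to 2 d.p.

At I = 2590: Q = 187.800.
dQ/dI = 0.02.
η = (dQ/dI)·(I/Q) = 0.02 × (2590/187.800) = 0.28.

0.28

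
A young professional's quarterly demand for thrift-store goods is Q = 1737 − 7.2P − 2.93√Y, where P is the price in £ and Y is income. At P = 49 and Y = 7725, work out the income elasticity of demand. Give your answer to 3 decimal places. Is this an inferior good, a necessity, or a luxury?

-0.114 (inferior good)

At P = 49, Y = 7725: Q = 1126.677.
Holding P constant, ∂Q/∂Y = -2.93/(2√Y) = -0.0166682.
η_Y = (∂Q/∂Y)·(Y/Q) = -0.0166682 × (7725/1126.677) = -0.114.
Since η < 0, this is an inferior good.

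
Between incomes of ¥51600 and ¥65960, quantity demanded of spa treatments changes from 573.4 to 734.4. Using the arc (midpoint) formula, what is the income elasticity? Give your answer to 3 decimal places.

ΔQ = 734.4 − 573.4 = 161; midpoint Q̄ = (573.4 + 734.4)/2 = 653.9.
ΔI = 65960 − 51600 = 14360; midpoint Ī = (51600 + 65960)/2 = 58780.
η = (ΔQ/Q̄) ÷ (ΔI/Ī) = (161/653.9) ÷ (14360/58780) = 1.008.

1.008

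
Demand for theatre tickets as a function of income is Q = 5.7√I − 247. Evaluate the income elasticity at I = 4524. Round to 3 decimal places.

1.406

At I = 4524: Q = 136.386.
dQ/dI = 5.7/(2√I) = 0.0423724 at this income.
η = (dQ/dI)·(I/Q) = 0.0423724 × (4524/136.386) = 1.406.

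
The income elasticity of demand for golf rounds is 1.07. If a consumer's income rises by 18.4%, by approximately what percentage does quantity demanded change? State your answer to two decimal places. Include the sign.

%ΔQ ≈ η × %ΔI = 1.07 × 18.4% = 19.69%.

19.69%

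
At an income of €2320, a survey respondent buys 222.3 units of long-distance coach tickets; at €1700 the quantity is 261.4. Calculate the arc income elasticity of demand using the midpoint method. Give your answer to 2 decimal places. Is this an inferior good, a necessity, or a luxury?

-0.52 (inferior good)

ΔQ = 261.4 − 222.3 = 39.1; midpoint Q̄ = (222.3 + 261.4)/2 = 241.85.
ΔI = 1700 − 2320 = -620; midpoint Ī = (2320 + 1700)/2 = 2010.
η = (ΔQ/Q̄) ÷ (ΔI/Ī) = (39.1/241.85) ÷ (-620/2010) = -0.52.
η < 0 ⇒ inferior good.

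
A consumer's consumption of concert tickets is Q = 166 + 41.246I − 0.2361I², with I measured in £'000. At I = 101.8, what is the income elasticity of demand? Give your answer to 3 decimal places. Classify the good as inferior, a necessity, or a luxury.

At I = 101.8: Q = 1918.0818.
dQ/dI = 41.246 − 0.4722I = -6.82396.
η = (dQ/dI)·(I/Q) = -6.82396 × (101.8/1918.0818) = -0.362.
η < 0 ⇒ inferior good.

-0.362 (inferior good)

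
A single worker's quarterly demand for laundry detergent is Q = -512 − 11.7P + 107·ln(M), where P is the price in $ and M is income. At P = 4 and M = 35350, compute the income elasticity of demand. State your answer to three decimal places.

0.190

At P = 4, M = 35350: Q = 561.817.
Holding P constant, ∂Q/∂M = 107/M = 0.00302687.
η_M = (∂Q/∂M)·(M/Q) = 0.00302687 × (35350/561.817) = 0.190.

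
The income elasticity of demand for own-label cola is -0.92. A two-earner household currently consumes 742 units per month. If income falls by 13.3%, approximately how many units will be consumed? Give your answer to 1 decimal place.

832.8

%ΔQ ≈ η × %ΔI = -0.92 × (-13.3%) = 12.236%.
New Q ≈ 742 × (1 + 0.12236) = 832.8.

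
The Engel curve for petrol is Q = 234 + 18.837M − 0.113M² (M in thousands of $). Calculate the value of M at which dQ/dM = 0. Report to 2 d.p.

dQ/dM = 18.837 − 0.226M.
The good is inferior where dQ/dM < 0. Setting dQ/dM = 0 gives M = 18.837 / 0.226 = 83.35.

83.35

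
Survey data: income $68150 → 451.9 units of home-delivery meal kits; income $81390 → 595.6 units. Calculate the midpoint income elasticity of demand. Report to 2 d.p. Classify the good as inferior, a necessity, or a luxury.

ΔQ = 595.6 − 451.9 = 143.7; midpoint Q̄ = (451.9 + 595.6)/2 = 523.75.
ΔI = 81390 − 68150 = 13240; midpoint Ī = (68150 + 81390)/2 = 74770.
η = (ΔQ/Q̄) ÷ (ΔI/Ī) = (143.7/523.75) ÷ (13240/74770) = 1.55.
η > 1 ⇒ luxury.

1.55 (luxury)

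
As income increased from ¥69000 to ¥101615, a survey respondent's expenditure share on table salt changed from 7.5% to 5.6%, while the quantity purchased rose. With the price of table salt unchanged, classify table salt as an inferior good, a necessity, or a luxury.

Quantity rises but the budget share falls as income rises, so 0 < η < 1.

necessity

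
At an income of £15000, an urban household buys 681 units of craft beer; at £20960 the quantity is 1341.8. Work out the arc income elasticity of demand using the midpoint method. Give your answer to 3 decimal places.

1.971

ΔQ = 1341.8 − 681 = 660.8; midpoint Q̄ = (681 + 1341.8)/2 = 1011.4.
ΔI = 20960 − 15000 = 5960; midpoint Ī = (15000 + 20960)/2 = 17980.
η = (ΔQ/Q̄) ÷ (ΔI/Ī) = (660.8/1011.4) ÷ (5960/17980) = 1.971.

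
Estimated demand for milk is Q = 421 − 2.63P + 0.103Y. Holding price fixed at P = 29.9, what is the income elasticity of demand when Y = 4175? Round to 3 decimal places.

0.557

At P = 29.9, Y = 4175: Q = 772.388.
Holding P constant, ∂Q/∂Y = 0.103.
η_Y = (∂Q/∂Y)·(Y/Q) = 0.103 × (4175/772.388) = 0.557.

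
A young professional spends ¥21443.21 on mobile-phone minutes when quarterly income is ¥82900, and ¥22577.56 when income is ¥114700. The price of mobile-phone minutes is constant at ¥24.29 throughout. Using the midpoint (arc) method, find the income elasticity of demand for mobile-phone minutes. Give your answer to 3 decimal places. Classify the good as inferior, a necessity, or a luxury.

0.160 (necessity)

With a constant price, Q₁ = 21443.21/24.29 = 882.800 and Q₂ = 22577.56/24.29 = 929.500 (equivalently, work directly with expenditure since P cancels).
Midpoint %ΔQ = (22577.56 − 21443.21)/22010.39 = 0.05154; midpoint %ΔI = (114700 − 82900)/98800 = 0.32186.
η = 0.05154 / 0.32186 = 0.160.
0 < η < 1 ⇒ necessity.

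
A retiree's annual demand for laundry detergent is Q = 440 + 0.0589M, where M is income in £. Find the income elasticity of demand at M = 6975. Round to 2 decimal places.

0.48

At M = 6975: Q = 850.828.
dQ/dM = 0.0589.
η = (dQ/dM)·(M/Q) = 0.0589 × (6975/850.828) = 0.48.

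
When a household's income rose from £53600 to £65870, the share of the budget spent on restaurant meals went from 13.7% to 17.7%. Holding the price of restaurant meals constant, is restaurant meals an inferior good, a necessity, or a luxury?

The budget share rises as income rises, so η > 1.

luxury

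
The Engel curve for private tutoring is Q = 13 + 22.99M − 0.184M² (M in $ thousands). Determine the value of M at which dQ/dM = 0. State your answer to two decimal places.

dQ/dM = 22.99 − 0.368M.
The good is inferior where dQ/dM < 0. Setting dQ/dM = 0 gives M = 22.99 / 0.368 = 62.47.

62.47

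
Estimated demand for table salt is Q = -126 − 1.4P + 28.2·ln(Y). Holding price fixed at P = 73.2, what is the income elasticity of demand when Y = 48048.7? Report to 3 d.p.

0.373

At P = 73.2, Y = 48048.7: Q = 75.515.
Holding P constant, ∂Q/∂Y = 28.2/Y = 0.000586905.
η_Y = (∂Q/∂Y)·(Y/Q) = 0.000586905 × (48048.7/75.515) = 0.373.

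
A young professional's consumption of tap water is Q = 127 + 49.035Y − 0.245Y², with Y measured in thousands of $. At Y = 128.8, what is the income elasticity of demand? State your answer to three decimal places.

At Y = 128.8: Q = 2378.2952.
dQ/dY = 49.035 − 0.49Y = -14.07700.
η = (dQ/dY)·(Y/Q) = -14.07700 × (128.8/2378.2952) = -0.762.

-0.762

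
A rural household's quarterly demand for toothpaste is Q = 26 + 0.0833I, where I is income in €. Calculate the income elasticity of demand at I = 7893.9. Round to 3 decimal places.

At I = 7893.9: Q = 683.562.
dQ/dI = 0.0833.
η = (dQ/dI)·(I/Q) = 0.0833 × (7893.9/683.562) = 0.962.

0.962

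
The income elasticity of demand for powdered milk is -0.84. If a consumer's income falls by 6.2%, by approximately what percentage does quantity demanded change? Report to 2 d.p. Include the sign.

5.21%

%ΔQ ≈ η × %ΔI = -0.84 × (-6.2%) = 5.21%.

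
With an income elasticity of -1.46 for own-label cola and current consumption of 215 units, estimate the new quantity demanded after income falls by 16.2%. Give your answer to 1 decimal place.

%ΔQ ≈ η × %ΔI = -1.46 × (-16.2%) = 23.652%.
New Q ≈ 215 × (1 + 0.23652) = 265.9.

265.9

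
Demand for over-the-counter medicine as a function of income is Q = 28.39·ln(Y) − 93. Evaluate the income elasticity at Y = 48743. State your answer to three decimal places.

At Y = 48743: Q = 213.451.
dQ/dY = 28.39/Y = 0.000582443 at this income.
η = (dQ/dY)·(Y/Q) = 0.000582443 × (48743/213.451) = 0.133.

0.133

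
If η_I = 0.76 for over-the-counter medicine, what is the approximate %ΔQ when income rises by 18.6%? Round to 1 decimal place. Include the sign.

%ΔQ ≈ η × %ΔI = 0.76 × 18.6% = 14.1%.

14.1%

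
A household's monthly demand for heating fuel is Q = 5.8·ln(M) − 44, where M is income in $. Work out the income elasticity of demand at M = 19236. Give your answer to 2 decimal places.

At M = 19236: Q = 13.214.
dQ/dM = 5.8/M = 0.000301518 at this income.
η = (dQ/dM)·(M/Q) = 0.000301518 × (19236/13.214) = 0.44.

0.44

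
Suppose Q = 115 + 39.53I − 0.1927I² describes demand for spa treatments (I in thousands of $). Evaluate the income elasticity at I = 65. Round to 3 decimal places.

At I = 65: Q = 1870.2925.
dQ/dI = 39.53 − 0.3854I = 14.47900.
η = (dQ/dI)·(I/Q) = 14.47900 × (65/1870.2925) = 0.503.

0.503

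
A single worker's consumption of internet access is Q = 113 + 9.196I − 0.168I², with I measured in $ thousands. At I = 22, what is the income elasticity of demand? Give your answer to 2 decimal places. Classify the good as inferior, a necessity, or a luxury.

0.17 (necessity)

At I = 22: Q = 234.0000.
dQ/dI = 9.196 − 0.336I = 1.80400.
η = (dQ/dI)·(I/Q) = 1.80400 × (22/234.0000) = 0.17.
0 < η < 1 ⇒ necessity.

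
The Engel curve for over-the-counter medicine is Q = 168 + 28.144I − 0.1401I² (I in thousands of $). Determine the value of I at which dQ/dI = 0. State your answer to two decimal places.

dQ/dI = 28.144 − 0.2802I.
The good is inferior where dQ/dI < 0. Setting dQ/dI = 0 gives I = 28.144 / 0.2802 = 100.44.

100.44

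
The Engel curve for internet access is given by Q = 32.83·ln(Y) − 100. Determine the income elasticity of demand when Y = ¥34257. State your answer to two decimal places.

At Y = 34257: Q = 242.799.
dQ/dY = 32.83/Y = 0.000958344 at this income.
η = (dQ/dY)·(Y/Q) = 0.000958344 × (34257/242.799) = 0.14.

0.14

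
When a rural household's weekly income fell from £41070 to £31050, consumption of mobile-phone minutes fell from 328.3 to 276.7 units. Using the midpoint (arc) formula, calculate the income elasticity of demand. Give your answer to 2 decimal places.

0.61

ΔQ = 276.7 − 328.3 = -51.6; midpoint Q̄ = (328.3 + 276.7)/2 = 302.5.
ΔI = 31050 − 41070 = -10020; midpoint Ī = (41070 + 31050)/2 = 36060.
η = (ΔQ/Q̄) ÷ (ΔI/Ī) = (-51.6/302.5) ÷ (-10020/36060) = 0.61.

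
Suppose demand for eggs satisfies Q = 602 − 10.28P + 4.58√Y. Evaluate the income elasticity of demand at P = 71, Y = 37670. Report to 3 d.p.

0.584

At P = 71, Y = 37670: Q = 761.041.
Holding P constant, ∂Q/∂Y = 4.58/(2√Y) = 0.0117988.
η_Y = (∂Q/∂Y)·(Y/Q) = 0.0117988 × (37670/761.041) = 0.584.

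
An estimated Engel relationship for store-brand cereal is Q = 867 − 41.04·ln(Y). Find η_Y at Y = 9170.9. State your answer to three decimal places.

-0.083

At Y = 9170.9: Q = 492.560.
dQ/dY = -41.04/Y = -0.00447502 at this income.
η = (dQ/dY)·(Y/Q) = -0.00447502 × (9170.9/492.560) = -0.083.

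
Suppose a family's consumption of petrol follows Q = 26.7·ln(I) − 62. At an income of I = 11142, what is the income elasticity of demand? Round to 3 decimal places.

At I = 11142: Q = 186.803.
dQ/dI = 26.7/I = 0.00239634 at this income.
η = (dQ/dI)·(I/Q) = 0.00239634 × (11142/186.803) = 0.143.

0.143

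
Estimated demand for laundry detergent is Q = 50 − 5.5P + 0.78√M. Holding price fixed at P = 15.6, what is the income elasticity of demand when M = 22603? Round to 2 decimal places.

0.72

At P = 15.6, M = 22603: Q = 81.467.
Holding P constant, ∂Q/∂M = 0.78/(2√M) = 0.00259407.
η_M = (∂Q/∂M)·(M/Q) = 0.00259407 × (22603/81.467) = 0.72.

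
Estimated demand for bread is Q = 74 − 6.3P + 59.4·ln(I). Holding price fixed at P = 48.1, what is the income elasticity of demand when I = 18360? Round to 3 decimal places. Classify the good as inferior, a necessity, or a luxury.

0.168 (necessity)

At P = 48.1, I = 18360: Q = 354.155.
Holding P constant, ∂Q/∂I = 59.4/I = 0.00323529.
η_I = (∂Q/∂I)·(I/Q) = 0.00323529 × (18360/354.155) = 0.168.
Since 0 < η < 1, this is a necessity.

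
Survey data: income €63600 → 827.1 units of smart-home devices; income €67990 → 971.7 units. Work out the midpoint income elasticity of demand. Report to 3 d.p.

ΔQ = 971.7 − 827.1 = 144.6; midpoint Q̄ = (827.1 + 971.7)/2 = 899.4.
ΔI = 67990 − 63600 = 4390; midpoint Ī = (63600 + 67990)/2 = 65795.
η = (ΔQ/Q̄) ÷ (ΔI/Ī) = (144.6/899.4) ÷ (4390/65795) = 2.410.

2.410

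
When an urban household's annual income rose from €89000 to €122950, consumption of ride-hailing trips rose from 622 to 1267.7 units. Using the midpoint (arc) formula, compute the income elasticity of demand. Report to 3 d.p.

2.133

ΔQ = 1267.7 − 622 = 645.7; midpoint Q̄ = (622 + 1267.7)/2 = 944.85.
ΔI = 122950 − 89000 = 33950; midpoint Ī = (89000 + 122950)/2 = 105975.
η = (ΔQ/Q̄) ÷ (ΔI/Ī) = (645.7/944.85) ÷ (33950/105975) = 2.133.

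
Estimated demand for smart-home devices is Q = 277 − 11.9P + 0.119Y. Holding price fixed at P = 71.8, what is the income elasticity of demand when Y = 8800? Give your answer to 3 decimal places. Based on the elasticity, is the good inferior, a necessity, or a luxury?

2.229 (luxury)

At P = 71.8, Y = 8800: Q = 469.780.
Holding P constant, ∂Q/∂Y = 0.119.
η_Y = (∂Q/∂Y)·(Y/Q) = 0.119 × (8800/469.780) = 2.229.
Since η > 1, this is a luxury.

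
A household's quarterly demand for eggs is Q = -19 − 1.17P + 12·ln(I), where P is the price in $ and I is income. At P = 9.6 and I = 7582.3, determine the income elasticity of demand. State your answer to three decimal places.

0.156

At P = 9.6, I = 7582.3: Q = 76.971.
Holding P constant, ∂Q/∂I = 12/I = 0.00158263.
η_I = (∂Q/∂I)·(I/Q) = 0.00158263 × (7582.3/76.971) = 0.156.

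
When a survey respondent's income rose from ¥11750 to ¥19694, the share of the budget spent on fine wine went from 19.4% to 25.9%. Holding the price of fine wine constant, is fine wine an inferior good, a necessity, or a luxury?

The budget share rises as income rises, so η > 1.

luxury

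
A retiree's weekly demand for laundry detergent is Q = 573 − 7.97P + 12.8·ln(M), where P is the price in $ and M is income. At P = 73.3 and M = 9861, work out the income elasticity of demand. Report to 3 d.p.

At P = 73.3, M = 9861: Q = 106.512.
Holding P constant, ∂Q/∂M = 12.8/M = 0.00129804.
η_M = (∂Q/∂M)·(M/Q) = 0.00129804 × (9861/106.512) = 0.120.

0.120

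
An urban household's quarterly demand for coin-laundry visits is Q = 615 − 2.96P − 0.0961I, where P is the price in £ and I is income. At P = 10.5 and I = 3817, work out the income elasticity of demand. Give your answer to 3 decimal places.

-1.690

At P = 10.5, I = 3817: Q = 217.106.
Holding P constant, ∂Q/∂I = −0.0961.
η_I = (∂Q/∂I)·(I/Q) = -0.0961 × (3817/217.106) = -1.690.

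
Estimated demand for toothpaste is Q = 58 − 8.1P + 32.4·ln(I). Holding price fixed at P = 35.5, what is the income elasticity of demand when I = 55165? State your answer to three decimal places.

0.261

At P = 35.5, I = 55165: Q = 124.196.
Holding P constant, ∂Q/∂I = 32.4/I = 0.000587329.
η_I = (∂Q/∂I)·(I/Q) = 0.000587329 × (55165/124.196) = 0.261.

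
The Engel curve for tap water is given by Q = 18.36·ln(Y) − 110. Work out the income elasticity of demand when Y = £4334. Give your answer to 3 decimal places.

0.420

At Y = 4334: Q = 43.751.
dQ/dY = 18.36/Y = 0.00423627 at this income.
η = (dQ/dY)·(Y/Q) = 0.00423627 × (4334/43.751) = 0.420.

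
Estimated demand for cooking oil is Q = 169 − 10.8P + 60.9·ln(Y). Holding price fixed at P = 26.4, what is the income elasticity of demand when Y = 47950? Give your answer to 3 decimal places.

0.113

At P = 26.4, Y = 47950: Q = 540.255.
Holding P constant, ∂Q/∂Y = 60.9/Y = 0.00127007.
η_Y = (∂Q/∂Y)·(Y/Q) = 0.00127007 × (47950/540.255) = 0.113.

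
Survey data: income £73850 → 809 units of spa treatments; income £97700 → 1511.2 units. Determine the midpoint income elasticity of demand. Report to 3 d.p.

ΔQ = 1511.2 − 809 = 702.2; midpoint Q̄ = (809 + 1511.2)/2 = 1160.1.
ΔI = 97700 − 73850 = 23850; midpoint Ī = (73850 + 97700)/2 = 85775.
η = (ΔQ/Q̄) ÷ (ΔI/Ī) = (702.2/1160.1) ÷ (23850/85775) = 2.177.

2.177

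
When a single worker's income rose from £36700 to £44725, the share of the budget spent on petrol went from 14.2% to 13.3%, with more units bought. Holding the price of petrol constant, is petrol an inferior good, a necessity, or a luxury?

necessity

Quantity rises but the budget share falls as income rises, so 0 < η < 1.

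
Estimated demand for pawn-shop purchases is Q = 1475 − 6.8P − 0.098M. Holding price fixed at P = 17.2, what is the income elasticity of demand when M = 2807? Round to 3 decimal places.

At P = 17.2, M = 2807: Q = 1082.954.
Holding P constant, ∂Q/∂M = −0.098.
η_M = (∂Q/∂M)·(M/Q) = -0.098 × (2807/1082.954) = -0.254.

-0.254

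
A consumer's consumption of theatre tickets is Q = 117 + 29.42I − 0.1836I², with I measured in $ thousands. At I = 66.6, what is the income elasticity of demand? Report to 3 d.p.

At I = 66.6: Q = 1262.0032.
dQ/dI = 29.42 − 0.3672I = 4.96448.
η = (dQ/dI)·(I/Q) = 4.96448 × (66.6/1262.0032) = 0.262.

0.262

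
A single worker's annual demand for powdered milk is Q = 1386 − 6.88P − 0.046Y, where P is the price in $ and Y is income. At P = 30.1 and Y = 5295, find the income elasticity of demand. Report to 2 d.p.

At P = 30.1, Y = 5295: Q = 935.342.
Holding P constant, ∂Q/∂Y = −0.046.
η_Y = (∂Q/∂Y)·(Y/Q) = -0.046 × (5295/935.342) = -0.26.

-0.26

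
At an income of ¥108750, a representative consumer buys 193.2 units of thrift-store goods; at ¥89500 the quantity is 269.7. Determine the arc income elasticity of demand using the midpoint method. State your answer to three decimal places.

-1.702

ΔQ = 269.7 − 193.2 = 76.5; midpoint Q̄ = (193.2 + 269.7)/2 = 231.45.
ΔI = 89500 − 108750 = -19250; midpoint Ī = (108750 + 89500)/2 = 99125.
η = (ΔQ/Q̄) ÷ (ΔI/Ī) = (76.5/231.45) ÷ (-19250/99125) = -1.702.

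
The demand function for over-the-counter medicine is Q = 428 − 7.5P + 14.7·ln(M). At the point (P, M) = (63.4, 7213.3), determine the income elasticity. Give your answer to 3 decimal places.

At P = 63.4, M = 7213.3: Q = 83.090.
Holding P constant, ∂Q/∂M = 14.7/M = 0.0020379.
η_M = (∂Q/∂M)·(M/Q) = 0.0020379 × (7213.3/83.090) = 0.177.

0.177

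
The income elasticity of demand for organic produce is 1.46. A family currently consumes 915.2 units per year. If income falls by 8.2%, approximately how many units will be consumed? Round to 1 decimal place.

805.6

%ΔQ ≈ η × %ΔI = 1.46 × (-8.2%) = -11.972%.
New Q ≈ 915.2 × (1 − 0.11972) = 805.6.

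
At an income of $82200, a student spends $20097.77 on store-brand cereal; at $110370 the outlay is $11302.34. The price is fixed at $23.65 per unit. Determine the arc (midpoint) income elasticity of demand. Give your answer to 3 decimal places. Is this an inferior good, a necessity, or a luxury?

With a constant price, Q₁ = 20097.77/23.65 = 849.800 and Q₂ = 11302.34/23.65 = 477.900 (equivalently, work directly with expenditure since P cancels).
Midpoint %ΔQ = (11302.34 − 20097.77)/15700.06 = -0.56022; midpoint %ΔI = (110370 − 82200)/96285 = 0.29257.
η = -0.56022 / 0.29257 = -1.915.
η < 0 ⇒ inferior good.

-1.915 (inferior good)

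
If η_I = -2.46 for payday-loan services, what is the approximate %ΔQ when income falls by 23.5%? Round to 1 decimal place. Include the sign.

57.8%

%ΔQ ≈ η × %ΔI = -2.46 × (-23.5%) = 57.8%.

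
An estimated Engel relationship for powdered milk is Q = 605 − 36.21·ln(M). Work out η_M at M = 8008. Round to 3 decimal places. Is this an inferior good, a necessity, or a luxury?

-0.130 (inferior good)

At M = 8008: Q = 279.537.
dQ/dM = -36.21/M = -0.00452173 at this income.
η = (dQ/dM)·(M/Q) = -0.00452173 × (8008/279.537) = -0.130.
Since η < 0, the good is an inferior good.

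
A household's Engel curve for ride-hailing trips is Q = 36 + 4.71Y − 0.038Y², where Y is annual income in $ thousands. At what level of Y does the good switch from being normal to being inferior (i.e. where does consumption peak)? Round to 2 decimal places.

dQ/dY = 4.71 − 0.076Y.
The good is inferior where dQ/dY < 0. Setting dQ/dY = 0 gives Y = 4.71 / 0.076 = 61.97.

61.97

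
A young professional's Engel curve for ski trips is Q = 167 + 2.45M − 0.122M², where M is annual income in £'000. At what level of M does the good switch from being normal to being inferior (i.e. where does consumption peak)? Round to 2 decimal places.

dQ/dM = 2.45 − 0.244M.
The good is inferior where dQ/dM < 0. Setting dQ/dM = 0 gives M = 2.45 / 0.244 = 10.04.

10.04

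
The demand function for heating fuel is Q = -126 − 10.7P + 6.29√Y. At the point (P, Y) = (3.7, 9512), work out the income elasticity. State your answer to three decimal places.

0.685

At P = 3.7, Y = 9512: Q = 447.870.
Holding P constant, ∂Q/∂Y = 6.29/(2√Y) = 0.0322467.
η_Y = (∂Q/∂Y)·(Y/Q) = 0.0322467 × (9512/447.870) = 0.685.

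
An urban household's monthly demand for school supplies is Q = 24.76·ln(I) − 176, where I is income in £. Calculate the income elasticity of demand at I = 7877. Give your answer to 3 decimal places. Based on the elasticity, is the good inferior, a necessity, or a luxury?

0.537 (necessity)

At I = 7877: Q = 46.139.
dQ/dI = 24.76/I = 0.00314333 at this income.
η = (dQ/dI)·(I/Q) = 0.00314333 × (7877/46.139) = 0.537.
Since 0 < η < 1, the good is a necessity.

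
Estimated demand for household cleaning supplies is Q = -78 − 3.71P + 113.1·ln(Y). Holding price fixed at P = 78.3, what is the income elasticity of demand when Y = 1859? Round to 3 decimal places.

0.234

At P = 78.3, Y = 1859: Q = 482.901.
Holding P constant, ∂Q/∂Y = 113.1/Y = 0.0608392.
η_Y = (∂Q/∂Y)·(Y/Q) = 0.0608392 × (1859/482.901) = 0.234.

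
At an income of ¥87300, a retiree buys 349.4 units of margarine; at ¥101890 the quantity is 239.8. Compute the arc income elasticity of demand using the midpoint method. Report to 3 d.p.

-2.412

ΔQ = 239.8 − 349.4 = -109.6; midpoint Q̄ = (349.4 + 239.8)/2 = 294.6.
ΔI = 101890 − 87300 = 14590; midpoint Ī = (87300 + 101890)/2 = 94595.
η = (ΔQ/Q̄) ÷ (ΔI/Ī) = (-109.6/294.6) ÷ (14590/94595) = -2.412.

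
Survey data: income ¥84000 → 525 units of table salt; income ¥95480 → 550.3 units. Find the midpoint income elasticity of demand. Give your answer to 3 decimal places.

ΔQ = 550.3 − 525 = 25.3; midpoint Q̄ = (525 + 550.3)/2 = 537.65.
ΔI = 95480 − 84000 = 11480; midpoint Ī = (84000 + 95480)/2 = 89740.
η = (ΔQ/Q̄) ÷ (ΔI/Ī) = (25.3/537.65) ÷ (11480/89740) = 0.368.

0.368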